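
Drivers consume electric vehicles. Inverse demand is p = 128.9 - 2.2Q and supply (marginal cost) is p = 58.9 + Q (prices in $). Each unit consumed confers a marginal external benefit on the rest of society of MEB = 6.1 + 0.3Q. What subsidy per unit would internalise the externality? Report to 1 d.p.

Social marginal benefit = demand + MEB = 135.0 - 1.9Q.
Set SMB = MC: 135.0 - 1.9Q = 58.9 + Q → Q* = 26.2414.
The Pigouvian subsidy equals MEB at Q*: 6.1 + 0.3×26.2414 = 13.9724.

subsidy = $14.0 per unit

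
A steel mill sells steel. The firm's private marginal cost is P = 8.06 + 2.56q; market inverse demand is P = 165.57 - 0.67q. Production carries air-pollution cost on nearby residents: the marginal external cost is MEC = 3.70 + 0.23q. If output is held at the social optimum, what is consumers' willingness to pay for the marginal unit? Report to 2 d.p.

P = 135.79

Social marginal cost = private MC + MEC = 11.76 + 2.79q.
Set SMC = demand: 11.76 + 2.79q = 165.57 - 0.67q → q* = 44.4538.
Consumer price on the demand curve at q*: 165.57 − 0.67×44.4538 = 135.7860.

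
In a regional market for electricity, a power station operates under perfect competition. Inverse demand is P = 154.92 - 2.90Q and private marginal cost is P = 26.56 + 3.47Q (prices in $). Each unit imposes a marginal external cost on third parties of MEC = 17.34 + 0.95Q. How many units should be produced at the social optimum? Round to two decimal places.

Q* = 15.17

Social marginal cost = private MC + MEC = 43.90 + 4.42Q.
Set SMC = demand: 43.90 + 4.42Q = 154.92 - 2.90Q → Q* = 15.1667.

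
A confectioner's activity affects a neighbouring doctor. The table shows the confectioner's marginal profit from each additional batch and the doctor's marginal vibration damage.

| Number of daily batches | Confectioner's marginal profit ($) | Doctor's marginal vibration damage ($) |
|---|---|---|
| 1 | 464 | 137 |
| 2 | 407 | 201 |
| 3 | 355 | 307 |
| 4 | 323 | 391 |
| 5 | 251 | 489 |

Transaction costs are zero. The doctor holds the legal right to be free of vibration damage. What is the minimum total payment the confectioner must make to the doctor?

Efficient level: marginal profit ≥ marginal vibration damage through level 3, so k* = 3.
With the doctor holding the right, the confectioner must at least compensate total damage at k*: 137 + 201 + 307 = 645.

$645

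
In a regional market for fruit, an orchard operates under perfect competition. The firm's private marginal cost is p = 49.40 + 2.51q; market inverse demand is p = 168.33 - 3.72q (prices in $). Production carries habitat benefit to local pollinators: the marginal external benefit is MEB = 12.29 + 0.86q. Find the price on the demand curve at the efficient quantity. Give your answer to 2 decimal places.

Social marginal cost = private MC − MEB = 37.11 + 1.65q.
Set SMC = demand: 37.11 + 1.65q = 168.33 - 3.72q → q* = 24.4358.
Consumer price on the demand curve at q*: 168.33 − 3.72×24.4358 = 77.4288.

P = $77.43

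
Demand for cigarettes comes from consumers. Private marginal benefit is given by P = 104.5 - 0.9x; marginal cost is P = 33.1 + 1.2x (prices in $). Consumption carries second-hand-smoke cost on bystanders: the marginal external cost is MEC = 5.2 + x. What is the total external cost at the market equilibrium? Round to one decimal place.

$754.8

Market equilibrium (private): 33.1 + 1.2x = 104.5 - 0.9x → x_m = 34.0000.
Total external cost = ∫₀^{x_m} (5.2 + 1.0x) dx = 5.2×34.0000 + ½×1.0×34.0000² = 754.8000.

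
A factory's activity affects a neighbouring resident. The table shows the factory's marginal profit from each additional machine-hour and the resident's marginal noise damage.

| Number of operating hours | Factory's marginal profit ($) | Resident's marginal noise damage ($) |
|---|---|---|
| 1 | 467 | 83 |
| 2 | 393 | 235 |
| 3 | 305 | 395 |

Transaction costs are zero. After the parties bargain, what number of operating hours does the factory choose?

2

Bargaining reaches the level where marginal profit last exceeds marginal noise damage.
That holds through level 2 (393 ≥ 235) but not at 3 (305 < 395).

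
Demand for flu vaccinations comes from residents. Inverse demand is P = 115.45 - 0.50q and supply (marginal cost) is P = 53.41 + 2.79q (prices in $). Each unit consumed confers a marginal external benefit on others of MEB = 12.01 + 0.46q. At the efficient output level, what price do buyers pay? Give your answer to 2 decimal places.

P = $102.37

Social marginal benefit = demand + MEB = 127.46 - 0.04q.
Set SMB = MC: 127.46 - 0.04q = 53.41 + 2.79q → q* = 26.1661.
Consumer price on the demand curve at q*: 115.45 − 0.50×26.1661 = 102.3670.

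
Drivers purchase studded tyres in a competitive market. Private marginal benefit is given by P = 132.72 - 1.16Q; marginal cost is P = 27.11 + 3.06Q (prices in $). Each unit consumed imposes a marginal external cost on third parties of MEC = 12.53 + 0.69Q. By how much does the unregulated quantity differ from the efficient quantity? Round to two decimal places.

6.07 units

Market equilibrium (private): 27.11 + 3.06Q = 132.72 - 1.16Q → Q_m = 25.0261.
Social marginal benefit = demand − MEC = 120.19 - 1.85Q.
Set SMB = MC: 120.19 - 1.85Q = 27.11 + 3.06Q → Q* = 18.9572.
Gap = |25.0261 − 18.9572| = 6.0689.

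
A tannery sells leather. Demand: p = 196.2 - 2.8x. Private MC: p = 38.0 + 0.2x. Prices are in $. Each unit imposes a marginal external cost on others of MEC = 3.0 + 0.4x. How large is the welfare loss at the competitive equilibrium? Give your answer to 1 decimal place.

Market equilibrium (private): 38.0 + 0.2x = 196.2 - 2.8x → x_m = 52.7333.
Social marginal cost = private MC + MEC = 41.0 + 0.6x.
Set SMC = demand: 41.0 + 0.6x = 196.2 - 2.8x → x* = 45.6471.
The loss is the area between SMC and demand from x* to x_m; with linear curves that's a triangle of height MEC(x_m).
DWL = ½ × 7.0862 × 24.0933 = 85.3650.

DWL = $85.4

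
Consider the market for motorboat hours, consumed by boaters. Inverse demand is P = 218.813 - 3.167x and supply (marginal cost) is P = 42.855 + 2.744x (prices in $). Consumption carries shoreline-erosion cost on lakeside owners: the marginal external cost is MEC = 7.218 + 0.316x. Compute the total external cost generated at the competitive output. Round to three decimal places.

Market equilibrium (private): 42.855 + 2.744x = 218.813 - 3.167x → x_m = 29.7679.
Total external cost = ∫₀^{x_m} (7.218 + 0.316x) dx = 7.218×29.7679 + ½×0.316×29.7679² = 354.8729.

$354.873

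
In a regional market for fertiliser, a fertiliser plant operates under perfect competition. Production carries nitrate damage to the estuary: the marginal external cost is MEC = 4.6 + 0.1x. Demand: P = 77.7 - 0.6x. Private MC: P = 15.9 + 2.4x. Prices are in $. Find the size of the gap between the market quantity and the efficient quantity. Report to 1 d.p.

Market equilibrium (private): 15.9 + 2.4x = 77.7 - 0.6x → x_m = 20.6000.
Social marginal cost = private MC + MEC = 20.5 + 2.5x.
Set SMC = demand: 20.5 + 2.5x = 77.7 - 0.6x → x* = 18.4516.
Gap = |20.6000 − 18.4516| = 2.1484.

2.1 units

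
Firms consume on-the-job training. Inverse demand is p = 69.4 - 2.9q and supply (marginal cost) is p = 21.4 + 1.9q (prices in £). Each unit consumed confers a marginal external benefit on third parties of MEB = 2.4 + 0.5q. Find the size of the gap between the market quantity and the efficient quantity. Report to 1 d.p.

Market equilibrium (private): 21.4 + 1.9q = 69.4 - 2.9q → q_m = 10.0000.
Social marginal benefit = demand + MEB = 71.8 - 2.4q.
Set SMB = MC: 71.8 - 2.4q = 21.4 + 1.9q → q* = 11.7209.
Gap = |10.0000 − 11.7209| = 1.7209.

1.7 units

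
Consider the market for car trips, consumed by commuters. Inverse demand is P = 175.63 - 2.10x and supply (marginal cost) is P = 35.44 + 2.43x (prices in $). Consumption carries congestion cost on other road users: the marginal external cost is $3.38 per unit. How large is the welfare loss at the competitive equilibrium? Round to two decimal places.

DWL = $1.26

Market equilibrium (private): 35.44 + 2.43x = 175.63 - 2.10x → x_m = 30.9470.
Social marginal benefit = demand − MEC = 172.25 - 2.10x.
Set SMB = MC: 172.25 - 2.10x = 35.44 + 2.43x → x* = 30.2009.
Height of the DWL triangle at x_m is MC(x_m) − SMB(x_m) = MEC(x_m) = 3.3800.
DWL = ½ × 0.7461 × 3.3800 = 1.2609.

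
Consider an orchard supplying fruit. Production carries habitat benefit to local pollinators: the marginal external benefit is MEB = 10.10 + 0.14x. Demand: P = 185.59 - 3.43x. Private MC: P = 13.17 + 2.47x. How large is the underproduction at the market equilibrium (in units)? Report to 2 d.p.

Market equilibrium (private): 13.17 + 2.47x = 185.59 - 3.43x → x_m = 29.2237.
Social marginal cost = private MC − MEB = 3.07 + 2.33x.
Set SMC = demand: 3.07 + 2.33x = 185.59 - 3.43x → x* = 31.6875.
Gap = |29.2237 − 31.6875| = 2.4638.

2.46 units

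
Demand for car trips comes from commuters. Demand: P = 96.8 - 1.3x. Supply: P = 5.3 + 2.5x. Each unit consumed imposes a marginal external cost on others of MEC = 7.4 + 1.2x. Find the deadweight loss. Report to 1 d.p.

Market equilibrium (private): 5.3 + 2.5x = 96.8 - 1.3x → x_m = 24.0789.
Social marginal benefit = demand − MEC = 89.4 - 2.5x.
Set SMB = MC: 89.4 - 2.5x = 5.3 + 2.5x → x* = 16.8200.
The welfare-loss triangle has base |x_m − x*| and height MEC(x_m) (the vertical gap between SMB and MC is zero at x* and MEC at x_m).
DWL = ½ × 7.2589 × 36.2947 = 131.7298.

DWL = 131.7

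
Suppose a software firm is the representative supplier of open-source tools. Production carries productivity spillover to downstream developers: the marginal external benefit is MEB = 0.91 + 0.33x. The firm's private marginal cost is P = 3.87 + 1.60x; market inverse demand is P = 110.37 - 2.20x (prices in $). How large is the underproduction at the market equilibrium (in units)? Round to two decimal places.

Market equilibrium (private): 3.87 + 1.60x = 110.37 - 2.20x → x_m = 28.0263.
Social marginal cost = private MC − MEB = 2.96 + 1.27x.
Set SMC = demand: 2.96 + 1.27x = 110.37 - 2.20x → x* = 30.9539.
Gap = |28.0263 − 30.9539| = 2.9276.

2.93 units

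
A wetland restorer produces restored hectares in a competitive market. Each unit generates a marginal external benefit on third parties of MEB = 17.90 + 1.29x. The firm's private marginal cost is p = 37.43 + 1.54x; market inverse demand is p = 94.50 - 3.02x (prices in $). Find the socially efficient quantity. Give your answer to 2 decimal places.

Social marginal cost = private MC − MEB = 19.53 + 0.25x.
Set SMC = demand: 19.53 + 0.25x = 94.50 - 3.02x → x* = 22.9266.

x* = 22.93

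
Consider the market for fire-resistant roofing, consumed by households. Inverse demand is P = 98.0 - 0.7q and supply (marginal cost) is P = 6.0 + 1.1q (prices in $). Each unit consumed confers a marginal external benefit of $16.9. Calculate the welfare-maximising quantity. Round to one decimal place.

Social marginal benefit = demand + MEB = 114.9 - 0.7q.
Set SMB = MC: 114.9 - 0.7q = 6.0 + 1.1q → q* = 60.5000.

q* = 60.5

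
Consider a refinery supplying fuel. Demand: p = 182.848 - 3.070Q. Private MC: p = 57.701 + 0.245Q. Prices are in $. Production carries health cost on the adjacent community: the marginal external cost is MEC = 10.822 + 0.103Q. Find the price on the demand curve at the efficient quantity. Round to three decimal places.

Social marginal cost = private MC + MEC = 68.523 + 0.348Q.
Set SMC = demand: 68.523 + 0.348Q = 182.848 - 3.070Q → Q* = 33.4479.
Consumer price on the demand curve at Q*: 182.848 − 3.070×33.4479 = 80.1629.

P = $80.163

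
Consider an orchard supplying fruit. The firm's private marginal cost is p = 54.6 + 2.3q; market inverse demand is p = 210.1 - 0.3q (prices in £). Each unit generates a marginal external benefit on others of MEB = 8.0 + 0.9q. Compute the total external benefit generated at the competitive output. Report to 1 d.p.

Market equilibrium (private): 54.6 + 2.3q = 210.1 - 0.3q → q_m = 59.8077.
Total external benefit = ∫₀^{q_m} (8.0 + 0.9q) dq = 8.0×59.8077 + ½×0.9×59.8077² = 2088.0940.

£2088.1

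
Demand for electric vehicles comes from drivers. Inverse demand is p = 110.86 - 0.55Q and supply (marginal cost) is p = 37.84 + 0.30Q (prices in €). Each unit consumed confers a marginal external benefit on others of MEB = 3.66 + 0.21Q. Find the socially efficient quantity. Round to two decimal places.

Social marginal benefit = demand + MEB = 114.52 - 0.34Q.
Set SMB = MC: 114.52 - 0.34Q = 37.84 + 0.30Q → Q* = 119.8125.

Q* = 119.81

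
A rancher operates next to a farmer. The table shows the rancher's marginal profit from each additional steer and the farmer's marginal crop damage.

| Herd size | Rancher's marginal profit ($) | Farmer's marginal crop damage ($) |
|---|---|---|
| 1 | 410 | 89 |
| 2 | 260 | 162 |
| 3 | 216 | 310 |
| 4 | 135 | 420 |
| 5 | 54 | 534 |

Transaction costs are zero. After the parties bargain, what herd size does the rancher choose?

Bargaining reaches the level where marginal profit last exceeds marginal crop damage.
That holds through level 2 (260 ≥ 162) but not at 3 (216 < 310).

2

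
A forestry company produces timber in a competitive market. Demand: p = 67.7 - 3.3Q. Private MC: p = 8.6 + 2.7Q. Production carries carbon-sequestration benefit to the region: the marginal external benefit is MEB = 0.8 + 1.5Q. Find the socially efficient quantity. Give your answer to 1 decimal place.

Social marginal cost = private MC − MEB = 7.8 + 1.2Q.
Set SMC = demand: 7.8 + 1.2Q = 67.7 - 3.3Q → Q* = 13.3111.

Q* = 13.3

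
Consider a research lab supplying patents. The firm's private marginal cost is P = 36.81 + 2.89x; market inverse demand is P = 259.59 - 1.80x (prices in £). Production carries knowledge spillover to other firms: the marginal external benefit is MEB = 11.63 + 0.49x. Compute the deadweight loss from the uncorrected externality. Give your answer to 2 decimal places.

Market equilibrium (private): 36.81 + 2.89x = 259.59 - 1.80x → x_m = 47.5011.
Social marginal cost = private MC − MEB = 25.18 + 2.40x.
Set SMC = demand: 25.18 + 2.40x = 259.59 - 1.80x → x* = 55.8119.
Height of the DWL triangle at x_m is demand(x_m) − SMC(x_m) = MEB(x_m) = 34.9055.
DWL = ½ × 8.3108 × 34.9055 = 145.0463.

DWL = £145.05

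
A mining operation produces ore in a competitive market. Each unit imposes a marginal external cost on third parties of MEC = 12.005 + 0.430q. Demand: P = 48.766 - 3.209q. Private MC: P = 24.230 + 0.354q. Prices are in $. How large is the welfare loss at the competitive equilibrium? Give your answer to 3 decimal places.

Market equilibrium (private): 24.230 + 0.354q = 48.766 - 3.209q → q_m = 6.8863.
Social marginal cost = private MC + MEC = 36.235 + 0.784q.
Set SMC = demand: 36.235 + 0.784q = 48.766 - 3.209q → q* = 3.1382.
Between q* and q_m the wedge SMC − demand runs linearly from 0 to MEC(q_m), so the loss is a triangle.
DWL = ½ × 3.7481 × 14.9661 = 28.0472.

DWL = $28.047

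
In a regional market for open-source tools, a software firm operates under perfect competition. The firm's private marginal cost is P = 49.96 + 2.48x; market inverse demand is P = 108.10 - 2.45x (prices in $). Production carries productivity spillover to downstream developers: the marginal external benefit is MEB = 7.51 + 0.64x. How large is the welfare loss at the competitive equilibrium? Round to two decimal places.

Market equilibrium (private): 49.96 + 2.48x = 108.10 - 2.45x → x_m = 11.7931.
Social marginal cost = private MC − MEB = 42.45 + 1.84x.
Set SMC = demand: 42.45 + 1.84x = 108.10 - 2.45x → x* = 15.3030.
Height of the DWL triangle at x_m is demand(x_m) − SMC(x_m) = MEB(x_m) = 15.0576.
DWL = ½ × 3.5099 × 15.0576 = 26.4253.

DWL = $26.43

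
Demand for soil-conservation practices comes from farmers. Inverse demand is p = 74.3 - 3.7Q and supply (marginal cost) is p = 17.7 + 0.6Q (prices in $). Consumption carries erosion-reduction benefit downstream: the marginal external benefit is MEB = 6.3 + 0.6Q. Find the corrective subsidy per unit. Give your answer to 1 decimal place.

subsidy = $16.5 per unit

Social marginal benefit = demand + MEB = 80.6 - 3.1Q.
Set SMB = MC: 80.6 - 3.1Q = 17.7 + 0.6Q → Q* = 17.0000.
The Pigouvian subsidy equals MEB at Q*: 6.3 + 0.6×17.0000 = 16.5000.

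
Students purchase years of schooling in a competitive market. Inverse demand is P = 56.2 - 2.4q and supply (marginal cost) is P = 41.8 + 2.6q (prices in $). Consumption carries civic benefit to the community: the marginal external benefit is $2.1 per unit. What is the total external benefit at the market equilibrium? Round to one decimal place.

$6.0

Market equilibrium (private): 41.8 + 2.6q = 56.2 - 2.4q → q_m = 2.8800.
Total external benefit = MEB × q_m = 2.1 × 2.8800 = 6.0480.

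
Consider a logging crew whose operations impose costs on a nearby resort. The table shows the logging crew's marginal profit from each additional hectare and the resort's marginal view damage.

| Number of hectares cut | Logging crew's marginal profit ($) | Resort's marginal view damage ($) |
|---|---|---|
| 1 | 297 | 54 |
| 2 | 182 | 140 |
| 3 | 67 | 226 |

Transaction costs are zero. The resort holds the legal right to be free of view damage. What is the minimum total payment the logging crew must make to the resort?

Efficient level: marginal profit ≥ marginal view damage through level 2, so k* = 2.
With the resort holding the right, the logging crew must at least compensate total damage at k*: 54 + 140 = 194.

$194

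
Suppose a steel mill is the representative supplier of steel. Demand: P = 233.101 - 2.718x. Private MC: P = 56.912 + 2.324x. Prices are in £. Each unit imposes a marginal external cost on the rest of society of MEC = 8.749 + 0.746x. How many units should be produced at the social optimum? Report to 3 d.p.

Social marginal cost = private MC + MEC = 65.661 + 3.070x.
Set SMC = demand: 65.661 + 3.070x = 233.101 - 2.718x → x* = 28.9288.

x* = 28.929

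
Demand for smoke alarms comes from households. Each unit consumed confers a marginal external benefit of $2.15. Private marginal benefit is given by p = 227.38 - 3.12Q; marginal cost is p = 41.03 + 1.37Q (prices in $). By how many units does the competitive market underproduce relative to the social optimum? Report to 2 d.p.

0.48 units

Market equilibrium (private): 41.03 + 1.37Q = 227.38 - 3.12Q → Q_m = 41.5033.
Social marginal benefit = demand + MEB = 229.53 - 3.12Q.
Set SMB = MC: 229.53 - 3.12Q = 41.03 + 1.37Q → Q* = 41.9822.
Gap = |41.5033 − 41.9822| = 0.4789.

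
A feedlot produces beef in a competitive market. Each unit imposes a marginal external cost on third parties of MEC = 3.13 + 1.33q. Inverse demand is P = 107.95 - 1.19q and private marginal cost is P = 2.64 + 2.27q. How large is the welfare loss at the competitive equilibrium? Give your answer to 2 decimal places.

DWL = 198.53

Market equilibrium (private): 2.64 + 2.27q = 107.95 - 1.19q → q_m = 30.4364.
Social marginal cost = private MC + MEC = 5.77 + 3.60q.
Set SMC = demand: 5.77 + 3.60q = 107.95 - 1.19q → q* = 21.3319.
Height of the DWL triangle at q_m is SMC(q_m) − demand(q_m) = MEC(q_m) = 43.6104.
DWL = ½ × 9.1045 × 43.6104 = 198.5254.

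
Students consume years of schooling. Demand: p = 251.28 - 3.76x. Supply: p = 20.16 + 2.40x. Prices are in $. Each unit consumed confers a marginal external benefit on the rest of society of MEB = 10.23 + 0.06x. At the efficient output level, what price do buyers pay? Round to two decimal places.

P = $102.51

Social marginal benefit = demand + MEB = 261.51 - 3.70x.
Set SMB = MC: 261.51 - 3.70x = 20.16 + 2.40x → x* = 39.5656.
Consumer price on the demand curve at x*: 251.28 − 3.76×39.5656 = 102.5133.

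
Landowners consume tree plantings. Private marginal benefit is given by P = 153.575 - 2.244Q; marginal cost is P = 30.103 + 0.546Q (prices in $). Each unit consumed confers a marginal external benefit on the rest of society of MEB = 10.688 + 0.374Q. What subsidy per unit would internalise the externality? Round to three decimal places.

subsidy = $31.456 per unit

Social marginal benefit = demand + MEB = 164.263 - 1.870Q.
Set SMB = MC: 164.263 - 1.870Q = 30.103 + 0.546Q → Q* = 55.5298.
The Pigouvian subsidy equals MEB at Q*: 10.688 + 0.374×55.5298 = 31.4561.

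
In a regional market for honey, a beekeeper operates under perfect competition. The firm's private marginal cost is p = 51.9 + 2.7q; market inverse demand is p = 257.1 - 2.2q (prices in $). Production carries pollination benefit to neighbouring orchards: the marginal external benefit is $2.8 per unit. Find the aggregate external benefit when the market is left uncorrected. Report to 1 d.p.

Market equilibrium (private): 51.9 + 2.7q = 257.1 - 2.2q → q_m = 41.8776.
Total external benefit = MEB × q_m = 2.8 × 41.8776 = 117.2573.

$117.3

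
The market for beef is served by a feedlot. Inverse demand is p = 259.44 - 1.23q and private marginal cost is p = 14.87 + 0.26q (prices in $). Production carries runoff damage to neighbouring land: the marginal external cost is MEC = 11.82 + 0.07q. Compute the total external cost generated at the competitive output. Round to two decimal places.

$2883.12

Market equilibrium (private): 14.87 + 0.26q = 259.44 - 1.23q → q_m = 164.1409.
Total external cost = ∫₀^{q_m} (11.82 + 0.07q) dq = 11.82×164.1409 + ½×0.07×164.1409² = 2883.1237.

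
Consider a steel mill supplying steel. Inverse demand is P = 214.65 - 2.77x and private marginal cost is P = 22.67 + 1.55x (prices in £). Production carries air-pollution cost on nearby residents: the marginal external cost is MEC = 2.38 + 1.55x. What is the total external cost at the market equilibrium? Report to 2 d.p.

Market equilibrium (private): 22.67 + 1.55x = 214.65 - 2.77x → x_m = 44.4398.
Total external cost = ∫₀^{x_m} (2.38 + 1.55x) dx = 2.38×44.4398 + ½×1.55×44.4398² = 1636.3110.

£1636.31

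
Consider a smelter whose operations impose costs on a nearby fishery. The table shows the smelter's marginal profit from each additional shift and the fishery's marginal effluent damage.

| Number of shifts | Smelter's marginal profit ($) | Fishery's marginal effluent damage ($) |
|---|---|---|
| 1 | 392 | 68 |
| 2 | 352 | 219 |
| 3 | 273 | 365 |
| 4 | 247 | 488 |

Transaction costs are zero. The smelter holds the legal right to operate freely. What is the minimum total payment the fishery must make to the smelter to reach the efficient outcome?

Left alone the smelter would choose level 4 (marginal profit stays positive).
Efficient level: k* = 2 (marginal profit ≥ marginal effluent damage through 2).
The fishery must at least cover the smelter's forgone profit from cutting 4→2: 273 + 247 = 520.

$520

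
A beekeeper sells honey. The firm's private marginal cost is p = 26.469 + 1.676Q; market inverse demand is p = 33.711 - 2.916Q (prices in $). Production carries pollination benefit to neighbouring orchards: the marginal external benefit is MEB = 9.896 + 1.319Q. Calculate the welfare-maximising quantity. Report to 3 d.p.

Social marginal cost = private MC − MEB = 16.573 + 0.357Q.
Set SMC = demand: 16.573 + 0.357Q = 33.711 - 2.916Q → Q* = 5.2362.

Q* = 5.236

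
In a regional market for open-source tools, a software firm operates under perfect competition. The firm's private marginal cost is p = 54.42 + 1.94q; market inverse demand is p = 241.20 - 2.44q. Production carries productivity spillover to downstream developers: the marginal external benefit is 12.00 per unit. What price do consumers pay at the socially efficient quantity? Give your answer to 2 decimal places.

P = 130.46

Social marginal cost = private MC − MEB = 42.42 + 1.94q.
Set SMC = demand: 42.42 + 1.94q = 241.20 - 2.44q → q* = 45.3836.
Consumer price on the demand curve at q*: 241.20 − 2.44×45.3836 = 130.4640.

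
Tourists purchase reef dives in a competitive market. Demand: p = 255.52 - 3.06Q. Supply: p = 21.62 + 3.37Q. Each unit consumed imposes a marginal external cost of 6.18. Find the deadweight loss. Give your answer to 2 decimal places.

DWL = 2.97

Market equilibrium (private): 21.62 + 3.37Q = 255.52 - 3.06Q → Q_m = 36.3764.
Social marginal benefit = demand − MEC = 249.34 - 3.06Q.
Set SMB = MC: 249.34 - 3.06Q = 21.62 + 3.37Q → Q* = 35.4152.
The loss is the area between SMB and MC from Q* to Q_m; with linear curves that's a triangle of height MEC(Q_m).
DWL = ½ × 0.9612 × 6.1800 = 2.9701.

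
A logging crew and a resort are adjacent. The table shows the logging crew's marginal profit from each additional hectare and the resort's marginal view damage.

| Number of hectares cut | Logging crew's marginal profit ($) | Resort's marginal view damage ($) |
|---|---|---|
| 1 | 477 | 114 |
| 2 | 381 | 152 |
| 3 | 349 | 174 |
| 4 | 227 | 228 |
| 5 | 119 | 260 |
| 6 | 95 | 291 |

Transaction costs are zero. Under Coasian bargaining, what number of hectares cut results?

Bargaining reaches the level where marginal profit last exceeds marginal view damage.
That holds through level 3 (349 ≥ 174) but not at 4 (227 < 228).

3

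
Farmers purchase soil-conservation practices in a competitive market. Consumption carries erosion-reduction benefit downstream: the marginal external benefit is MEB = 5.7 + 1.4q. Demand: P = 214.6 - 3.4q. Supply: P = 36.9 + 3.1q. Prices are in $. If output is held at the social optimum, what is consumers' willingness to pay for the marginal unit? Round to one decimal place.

Social marginal benefit = demand + MEB = 220.3 - 2.0q.
Set SMB = MC: 220.3 - 2.0q = 36.9 + 3.1q → q* = 35.9608.
Consumer price on the demand curve at q*: 214.6 − 3.4×35.9608 = 92.3333.

P = $92.3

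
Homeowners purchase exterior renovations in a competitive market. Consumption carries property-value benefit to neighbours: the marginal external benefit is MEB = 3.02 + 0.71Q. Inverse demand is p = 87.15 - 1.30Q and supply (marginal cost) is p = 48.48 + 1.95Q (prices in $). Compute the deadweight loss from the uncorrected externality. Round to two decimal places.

Market equilibrium (private): 48.48 + 1.95Q = 87.15 - 1.30Q → Q_m = 11.8985.
Social marginal benefit = demand + MEB = 90.17 - 0.59Q.
Set SMB = MC: 90.17 - 0.59Q = 48.48 + 1.95Q → Q* = 16.4134.
Between Q* and Q_m the wedge SMB − MC runs linearly from 0 to MEB(Q_m), so the loss is a triangle.
DWL = ½ × 4.5149 × 11.4679 = 25.8882.

DWL = $25.89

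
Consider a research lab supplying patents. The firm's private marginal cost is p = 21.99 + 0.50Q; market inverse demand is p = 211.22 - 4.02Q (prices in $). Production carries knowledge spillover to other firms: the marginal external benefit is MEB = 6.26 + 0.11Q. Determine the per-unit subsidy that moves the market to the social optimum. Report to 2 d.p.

Social marginal cost = private MC − MEB = 15.73 + 0.39Q.
Set SMC = demand: 15.73 + 0.39Q = 211.22 - 4.02Q → Q* = 44.3288.
The Pigouvian subsidy equals MEB at Q*: 6.26 + 0.11×44.3288 = 11.1362.

subsidy = $11.14 per unit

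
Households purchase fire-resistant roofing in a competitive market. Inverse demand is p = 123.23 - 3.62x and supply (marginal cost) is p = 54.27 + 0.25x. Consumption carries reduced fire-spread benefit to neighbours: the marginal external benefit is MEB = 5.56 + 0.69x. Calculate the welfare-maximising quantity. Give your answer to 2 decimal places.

Social marginal benefit = demand + MEB = 128.79 - 2.93x.
Set SMB = MC: 128.79 - 2.93x = 54.27 + 0.25x → x* = 23.4340.

x* = 23.43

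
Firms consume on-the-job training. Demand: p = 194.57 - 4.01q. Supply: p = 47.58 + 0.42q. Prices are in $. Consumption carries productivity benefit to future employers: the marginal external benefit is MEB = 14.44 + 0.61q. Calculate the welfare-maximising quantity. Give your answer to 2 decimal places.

Social marginal benefit = demand + MEB = 209.01 - 3.40q.
Set SMB = MC: 209.01 - 3.40q = 47.58 + 0.42q → q* = 42.2592.

q* = 42.26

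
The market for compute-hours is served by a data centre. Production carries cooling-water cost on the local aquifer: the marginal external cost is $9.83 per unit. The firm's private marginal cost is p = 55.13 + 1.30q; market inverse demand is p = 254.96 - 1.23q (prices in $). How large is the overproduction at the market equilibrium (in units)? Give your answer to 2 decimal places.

3.89 units

Market equilibrium (private): 55.13 + 1.30q = 254.96 - 1.23q → q_m = 78.9842.
Social marginal cost = private MC + MEC = 64.96 + 1.30q.
Set SMC = demand: 64.96 + 1.30q = 254.96 - 1.23q → q* = 75.0988.
Gap = |78.9842 − 75.0988| = 3.8854.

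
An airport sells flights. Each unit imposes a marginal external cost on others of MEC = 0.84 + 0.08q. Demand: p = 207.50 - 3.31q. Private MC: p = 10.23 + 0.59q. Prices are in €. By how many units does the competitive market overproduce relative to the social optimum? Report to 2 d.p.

1.23 units

Market equilibrium (private): 10.23 + 0.59q = 207.50 - 3.31q → q_m = 50.5821.
Social marginal cost = private MC + MEC = 11.07 + 0.67q.
Set SMC = demand: 11.07 + 0.67q = 207.50 - 3.31q → q* = 49.3543.
Gap = |50.5821 − 49.3543| = 1.2278.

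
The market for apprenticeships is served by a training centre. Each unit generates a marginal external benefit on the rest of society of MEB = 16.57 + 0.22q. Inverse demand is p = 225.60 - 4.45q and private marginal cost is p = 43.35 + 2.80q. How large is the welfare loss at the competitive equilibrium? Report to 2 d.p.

Market equilibrium (private): 43.35 + 2.80q = 225.60 - 4.45q → q_m = 25.1379.
Social marginal cost = private MC − MEB = 26.78 + 2.58q.
Set SMC = demand: 26.78 + 2.58q = 225.60 - 4.45q → q* = 28.2817.
Between q* and q_m the wedge demand − SMC runs linearly from 0 to MEB(q_m), so the loss is a triangle.
DWL = ½ × 3.1438 × 22.1003 = 34.7395.

DWL = 34.74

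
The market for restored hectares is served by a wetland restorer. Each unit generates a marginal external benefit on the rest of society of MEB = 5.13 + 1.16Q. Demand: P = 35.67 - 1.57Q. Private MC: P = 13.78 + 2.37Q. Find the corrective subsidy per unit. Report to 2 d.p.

subsidy = 16.40 per unit

Social marginal cost = private MC − MEB = 8.65 + 1.21Q.
Set SMC = demand: 8.65 + 1.21Q = 35.67 - 1.57Q → Q* = 9.7194.
The Pigouvian subsidy equals MEB at Q*: 5.13 + 1.16×9.7194 = 16.4045.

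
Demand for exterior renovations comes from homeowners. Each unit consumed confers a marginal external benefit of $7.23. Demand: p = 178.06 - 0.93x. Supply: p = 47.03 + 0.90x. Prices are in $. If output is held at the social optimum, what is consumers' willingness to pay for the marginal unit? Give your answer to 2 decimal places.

P = $107.80

Social marginal benefit = demand + MEB = 185.29 - 0.93x.
Set SMB = MC: 185.29 - 0.93x = 47.03 + 0.90x → x* = 75.5519.
Consumer price on the demand curve at x*: 178.06 − 0.93×75.5519 = 107.7967.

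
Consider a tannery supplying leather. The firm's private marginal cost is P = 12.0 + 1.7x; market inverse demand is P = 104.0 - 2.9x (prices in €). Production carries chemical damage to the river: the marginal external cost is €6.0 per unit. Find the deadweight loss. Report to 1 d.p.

Market equilibrium (private): 12.0 + 1.7x = 104.0 - 2.9x → x_m = 20.0000.
Social marginal cost = private MC + MEC = 18.0 + 1.7x.
Set SMC = demand: 18.0 + 1.7x = 104.0 - 2.9x → x* = 18.6957.
Between x* and x_m the wedge SMC − demand runs linearly from 0 to MEC(x_m), so the loss is a triangle.
DWL = ½ × 1.3043 × 6.0000 = 3.9129.

DWL = €3.9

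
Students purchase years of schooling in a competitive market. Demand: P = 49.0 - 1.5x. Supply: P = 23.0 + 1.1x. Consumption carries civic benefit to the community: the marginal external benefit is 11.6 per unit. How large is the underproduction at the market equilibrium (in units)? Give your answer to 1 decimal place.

Market equilibrium (private): 23.0 + 1.1x = 49.0 - 1.5x → x_m = 10.0000.
Social marginal benefit = demand + MEB = 60.6 - 1.5x.
Set SMB = MC: 60.6 - 1.5x = 23.0 + 1.1x → x* = 14.4615.
Gap = |10.0000 − 14.4615| = 4.4615.

4.5 units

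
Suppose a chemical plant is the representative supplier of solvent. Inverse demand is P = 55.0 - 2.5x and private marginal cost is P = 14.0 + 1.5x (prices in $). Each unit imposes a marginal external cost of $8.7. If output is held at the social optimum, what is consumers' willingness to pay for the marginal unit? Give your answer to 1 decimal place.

Social marginal cost = private MC + MEC = 22.7 + 1.5x.
Set SMC = demand: 22.7 + 1.5x = 55.0 - 2.5x → x* = 8.0750.
Consumer price on the demand curve at x*: 55.0 − 2.5×8.0750 = 34.8125.

P = $34.8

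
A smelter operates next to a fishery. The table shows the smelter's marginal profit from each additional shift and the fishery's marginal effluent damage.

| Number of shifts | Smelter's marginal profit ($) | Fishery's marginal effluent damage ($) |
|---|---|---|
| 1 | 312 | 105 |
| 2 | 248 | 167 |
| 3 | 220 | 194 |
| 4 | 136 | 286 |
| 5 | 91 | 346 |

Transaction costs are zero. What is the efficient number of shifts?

Bargaining reaches the level where marginal profit last exceeds marginal effluent damage.
That holds through level 3 (220 ≥ 194) but not at 4 (136 < 286).

3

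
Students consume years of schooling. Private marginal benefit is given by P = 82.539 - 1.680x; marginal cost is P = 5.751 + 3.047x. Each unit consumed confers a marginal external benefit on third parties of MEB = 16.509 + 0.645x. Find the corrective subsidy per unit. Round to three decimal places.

subsidy = 31.251 per unit

Social marginal benefit = demand + MEB = 99.048 - 1.035x.
Set SMB = MC: 99.048 - 1.035x = 5.751 + 3.047x → x* = 22.8557.
The Pigouvian subsidy equals MEB at x*: 16.509 + 0.645×22.8557 = 31.2509.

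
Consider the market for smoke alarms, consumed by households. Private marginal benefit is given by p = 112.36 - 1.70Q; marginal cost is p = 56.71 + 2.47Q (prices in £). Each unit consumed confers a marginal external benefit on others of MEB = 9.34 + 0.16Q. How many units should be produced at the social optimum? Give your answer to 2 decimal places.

Q* = 16.21

Social marginal benefit = demand + MEB = 121.70 - 1.54Q.
Set SMB = MC: 121.70 - 1.54Q = 56.71 + 2.47Q → Q* = 16.2070.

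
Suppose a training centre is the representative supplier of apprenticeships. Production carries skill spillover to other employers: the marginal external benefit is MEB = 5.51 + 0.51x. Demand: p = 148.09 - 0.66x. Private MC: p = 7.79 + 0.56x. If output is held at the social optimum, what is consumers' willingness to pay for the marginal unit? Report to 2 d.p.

P = 12.55

Social marginal cost = private MC − MEB = 2.28 + 0.05x.
Set SMC = demand: 2.28 + 0.05x = 148.09 - 0.66x → x* = 205.3662.
Consumer price on the demand curve at x*: 148.09 − 0.66×205.3662 = 12.5483.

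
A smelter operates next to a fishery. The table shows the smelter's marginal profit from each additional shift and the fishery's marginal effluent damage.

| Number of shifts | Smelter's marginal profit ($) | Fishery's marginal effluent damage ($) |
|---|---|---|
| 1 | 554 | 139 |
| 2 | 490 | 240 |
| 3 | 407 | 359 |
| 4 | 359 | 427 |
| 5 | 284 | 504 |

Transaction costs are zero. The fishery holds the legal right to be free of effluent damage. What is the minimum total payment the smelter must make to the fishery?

Efficient level: marginal profit ≥ marginal effluent damage through level 3, so k* = 3.
With the fishery holding the right, the smelter must at least compensate total damage at k*: 139 + 240 + 359 = 738.

$738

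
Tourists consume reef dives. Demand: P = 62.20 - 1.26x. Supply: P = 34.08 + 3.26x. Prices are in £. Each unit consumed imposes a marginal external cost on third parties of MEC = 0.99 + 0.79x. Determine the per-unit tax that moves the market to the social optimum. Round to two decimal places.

Social marginal benefit = demand − MEC = 61.21 - 2.05x.
Set SMB = MC: 61.21 - 2.05x = 34.08 + 3.26x → x* = 5.1092.
The Pigouvian tax equals MEC at x*: 0.99 + 0.79×5.1092 = 5.0263.

tax = £5.03 per unit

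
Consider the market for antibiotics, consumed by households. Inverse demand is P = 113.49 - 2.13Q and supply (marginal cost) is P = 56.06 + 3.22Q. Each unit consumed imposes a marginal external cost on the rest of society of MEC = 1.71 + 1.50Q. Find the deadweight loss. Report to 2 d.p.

Market equilibrium (private): 56.06 + 3.22Q = 113.49 - 2.13Q → Q_m = 10.7346.
Social marginal benefit = demand − MEC = 111.78 - 3.63Q.
Set SMB = MC: 111.78 - 3.63Q = 56.06 + 3.22Q → Q* = 8.1343.
The loss is the area between SMB and MC from Q* to Q_m; with linear curves that's a triangle of height MEC(Q_m).
DWL = ½ × 2.6003 × 17.8119 = 23.1581.

DWL = 23.16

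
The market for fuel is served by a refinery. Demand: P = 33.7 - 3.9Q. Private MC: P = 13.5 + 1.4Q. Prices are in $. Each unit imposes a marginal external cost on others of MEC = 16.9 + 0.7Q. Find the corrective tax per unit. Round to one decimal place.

tax = $17.3 per unit

Social marginal cost = private MC + MEC = 30.4 + 2.1Q.
Set SMC = demand: 30.4 + 2.1Q = 33.7 - 3.9Q → Q* = 0.5500.
The Pigouvian tax equals MEC at Q*: 16.9 + 0.7×0.5500 = 17.2850.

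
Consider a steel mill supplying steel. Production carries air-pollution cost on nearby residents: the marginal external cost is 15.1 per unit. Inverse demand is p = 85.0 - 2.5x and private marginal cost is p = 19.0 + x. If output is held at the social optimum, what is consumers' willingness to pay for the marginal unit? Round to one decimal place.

P = 48.6

Social marginal cost = private MC + MEC = 34.1 + x.
Set SMC = demand: 34.1 + x = 85.0 - 2.5x → x* = 14.5429.
Consumer price on the demand curve at x*: 85.0 − 2.5×14.5429 = 48.6428.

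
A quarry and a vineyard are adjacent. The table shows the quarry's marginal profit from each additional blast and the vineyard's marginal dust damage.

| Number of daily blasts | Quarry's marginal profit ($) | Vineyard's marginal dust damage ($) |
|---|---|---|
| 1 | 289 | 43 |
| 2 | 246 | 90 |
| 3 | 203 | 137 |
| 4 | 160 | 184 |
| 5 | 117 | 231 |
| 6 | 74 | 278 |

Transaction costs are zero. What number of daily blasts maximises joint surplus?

3

Bargaining reaches the level where marginal profit last exceeds marginal dust damage.
That holds through level 3 (203 ≥ 137) but not at 4 (160 < 184).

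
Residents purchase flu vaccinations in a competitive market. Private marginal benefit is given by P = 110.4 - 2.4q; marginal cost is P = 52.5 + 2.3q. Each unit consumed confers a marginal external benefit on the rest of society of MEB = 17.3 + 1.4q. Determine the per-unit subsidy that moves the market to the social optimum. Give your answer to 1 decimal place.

subsidy = 49.2 per unit

Social marginal benefit = demand + MEB = 127.7 - q.
Set SMB = MC: 127.7 - q = 52.5 + 2.3q → q* = 22.7879.
The Pigouvian subsidy equals MEB at q*: 17.3 + 1.4×22.7879 = 49.2031.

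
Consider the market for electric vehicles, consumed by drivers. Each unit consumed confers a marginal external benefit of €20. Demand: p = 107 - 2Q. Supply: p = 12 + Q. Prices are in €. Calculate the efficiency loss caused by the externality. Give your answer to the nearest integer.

DWL = €67

Market equilibrium (private): 12 + Q = 107 - 2Q → Q_m = 31.6667.
Social marginal benefit = demand + MEB = 127 - 2Q.
Set SMB = MC: 127 - 2Q = 12 + Q → Q* = 38.3333.
Between Q* and Q_m the wedge SMB − MC runs linearly from 0 to MEB(Q_m), so the loss is a triangle.
DWL = ½ × 6.6666 × 20.0000 = 66.6660.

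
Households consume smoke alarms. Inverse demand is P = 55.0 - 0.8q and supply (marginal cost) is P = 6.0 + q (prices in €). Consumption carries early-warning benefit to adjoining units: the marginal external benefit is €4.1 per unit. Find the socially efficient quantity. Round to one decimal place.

Social marginal benefit = demand + MEB = 59.1 - 0.8q.
Set SMB = MC: 59.1 - 0.8q = 6.0 + q → q* = 29.5000.

q* = 29.5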